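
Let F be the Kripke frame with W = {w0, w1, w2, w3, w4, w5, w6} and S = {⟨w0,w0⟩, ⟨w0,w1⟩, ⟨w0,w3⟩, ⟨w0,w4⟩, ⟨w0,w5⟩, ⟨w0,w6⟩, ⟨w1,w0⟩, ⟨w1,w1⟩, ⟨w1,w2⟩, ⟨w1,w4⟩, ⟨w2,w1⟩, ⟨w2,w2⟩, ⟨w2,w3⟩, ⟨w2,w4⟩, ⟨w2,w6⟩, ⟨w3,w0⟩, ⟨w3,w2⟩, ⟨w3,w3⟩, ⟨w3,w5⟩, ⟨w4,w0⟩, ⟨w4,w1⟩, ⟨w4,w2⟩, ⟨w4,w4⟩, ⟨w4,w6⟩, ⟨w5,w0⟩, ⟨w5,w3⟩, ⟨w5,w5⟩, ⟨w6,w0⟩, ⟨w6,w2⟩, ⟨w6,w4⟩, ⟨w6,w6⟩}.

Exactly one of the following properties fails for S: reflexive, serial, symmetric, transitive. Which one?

Reflexive: yes — every world is S-related to itself.
Serial: yes — every world has a successor (e.g. w0 S w0).
Symmetric: yes — every pair in S has its reverse in S.
Transitive: no — w0 S w1 and w1 S w2, but not w0 S w2.
Only transitive fails.

transitive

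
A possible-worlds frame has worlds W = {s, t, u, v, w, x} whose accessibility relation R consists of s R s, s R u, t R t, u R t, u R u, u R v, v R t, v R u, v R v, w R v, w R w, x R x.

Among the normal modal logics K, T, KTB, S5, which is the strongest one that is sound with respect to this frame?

T

Reflexive (axiom T): yes — every world is R-related to itself.
Symmetric (axiom B): no — s R u but not u R s.
Euclidean (axiom 5): no — u R t and u R v, but not t R v.
So F validates K, T; KTB would additionally require R to be symmetric. The strongest is T.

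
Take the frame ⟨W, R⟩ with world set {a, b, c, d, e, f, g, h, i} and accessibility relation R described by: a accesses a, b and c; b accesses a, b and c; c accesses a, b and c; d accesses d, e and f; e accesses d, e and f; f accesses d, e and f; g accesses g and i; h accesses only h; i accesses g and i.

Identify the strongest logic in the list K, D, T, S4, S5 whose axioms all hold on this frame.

Serial (axiom D): yes — every world has a successor (e.g. a R a).
Reflexive (axiom T): yes — every world is R-related to itself.
Transitive (axiom 4): yes — every two-step R-path is closed by a direct edge.
Euclidean (axiom 5): yes — any two successors of a common world are R-related.
So F validates K, D, T, S4, S5. The strongest is S5.

S5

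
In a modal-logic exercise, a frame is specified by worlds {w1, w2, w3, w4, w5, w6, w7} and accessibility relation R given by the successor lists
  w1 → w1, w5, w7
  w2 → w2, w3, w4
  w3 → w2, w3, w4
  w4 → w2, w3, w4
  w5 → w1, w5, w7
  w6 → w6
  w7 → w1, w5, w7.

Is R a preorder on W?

Reflexive: yes — every world is R-related to itself.
Transitive: yes — every two-step R-path is closed by a direct edge.
So R is a preorder.

Yes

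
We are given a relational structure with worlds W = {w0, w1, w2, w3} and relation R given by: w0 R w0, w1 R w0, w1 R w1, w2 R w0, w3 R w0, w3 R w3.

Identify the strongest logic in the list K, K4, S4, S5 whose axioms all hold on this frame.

K4

Transitive (axiom 4): yes — every two-step R-path is closed by a direct edge.
Reflexive (axiom T): no — w2 is not related to itself.
Euclidean (axiom 5): no — w1 R w0 and w1 R w1, but not w0 R w1.
So F validates K, K4; S4 would additionally require R to be reflexive. The strongest is K4.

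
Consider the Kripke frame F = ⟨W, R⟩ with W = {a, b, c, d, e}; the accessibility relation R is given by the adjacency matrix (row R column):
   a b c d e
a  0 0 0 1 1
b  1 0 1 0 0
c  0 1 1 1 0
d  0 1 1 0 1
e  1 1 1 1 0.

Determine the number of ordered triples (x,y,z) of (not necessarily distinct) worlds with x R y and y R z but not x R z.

17

Enumerating: (a,d,b), (a,d,c), (a,e,a), (a,e,b), (a,e,c), (b,a,d), (b,a,e), (b,c,b), (b,c,d), (c,b,a), (c,d,e), (d,b,a), (d,c,d), (d,e,a), (d,e,d), (e,a,e), (e,d,e).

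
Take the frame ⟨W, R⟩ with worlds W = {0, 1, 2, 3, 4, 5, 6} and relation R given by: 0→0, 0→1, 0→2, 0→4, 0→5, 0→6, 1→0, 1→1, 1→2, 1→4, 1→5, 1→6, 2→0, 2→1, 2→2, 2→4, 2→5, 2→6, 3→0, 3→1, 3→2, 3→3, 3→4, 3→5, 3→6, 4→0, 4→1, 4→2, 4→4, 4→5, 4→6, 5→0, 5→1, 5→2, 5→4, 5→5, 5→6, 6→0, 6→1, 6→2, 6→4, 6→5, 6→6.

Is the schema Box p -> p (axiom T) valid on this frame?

Axiom T corresponds to the accessibility relation being reflexive.
Reflexive: yes — every world is R-related to itself.

Yes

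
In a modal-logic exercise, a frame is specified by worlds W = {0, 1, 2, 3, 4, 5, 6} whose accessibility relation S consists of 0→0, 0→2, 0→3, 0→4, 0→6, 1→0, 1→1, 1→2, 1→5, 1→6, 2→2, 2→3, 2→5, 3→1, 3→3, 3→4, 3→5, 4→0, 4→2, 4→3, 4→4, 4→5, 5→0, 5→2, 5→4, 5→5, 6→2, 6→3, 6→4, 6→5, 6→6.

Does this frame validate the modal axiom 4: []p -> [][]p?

No

The schema 4 characterises exactly the transitive frames.
Transitive: no — 0 S 2 and 2 S 5, but not 0 S 5.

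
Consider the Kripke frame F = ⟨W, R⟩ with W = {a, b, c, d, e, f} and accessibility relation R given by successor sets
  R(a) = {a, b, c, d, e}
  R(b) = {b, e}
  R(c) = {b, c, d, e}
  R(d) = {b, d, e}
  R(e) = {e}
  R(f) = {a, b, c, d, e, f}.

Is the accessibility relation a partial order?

Reflexive: yes — every world is R-related to itself.
Transitive: yes — every two-step R-path is closed by a direct edge.
Antisymmetric: yes — no distinct pair is related both ways.
So R is a partial order.

Yes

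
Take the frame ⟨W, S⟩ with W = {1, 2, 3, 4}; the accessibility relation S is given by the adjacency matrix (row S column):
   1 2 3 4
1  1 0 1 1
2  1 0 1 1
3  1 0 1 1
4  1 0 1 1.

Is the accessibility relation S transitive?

Transitive: yes — every two-step S-path is closed by a direct edge.

Yes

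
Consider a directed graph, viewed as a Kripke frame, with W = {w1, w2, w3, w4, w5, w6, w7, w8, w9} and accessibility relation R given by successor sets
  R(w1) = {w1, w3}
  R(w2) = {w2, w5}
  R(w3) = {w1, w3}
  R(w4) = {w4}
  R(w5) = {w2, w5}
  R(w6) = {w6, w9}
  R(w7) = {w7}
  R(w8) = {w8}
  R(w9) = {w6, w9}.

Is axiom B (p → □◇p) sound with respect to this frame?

The schema B characterises exactly the symmetric frames.
Symmetric: yes — every pair in R has its reverse in R.

Yes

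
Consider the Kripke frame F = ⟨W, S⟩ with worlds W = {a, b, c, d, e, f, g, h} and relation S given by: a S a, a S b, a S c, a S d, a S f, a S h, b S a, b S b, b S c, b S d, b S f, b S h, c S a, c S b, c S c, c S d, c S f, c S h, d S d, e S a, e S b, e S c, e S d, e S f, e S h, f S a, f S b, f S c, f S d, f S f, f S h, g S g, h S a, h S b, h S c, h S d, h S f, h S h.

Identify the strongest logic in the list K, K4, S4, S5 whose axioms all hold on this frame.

K4

Transitive (axiom 4): yes — every two-step S-path is closed by a direct edge.
Reflexive (axiom T): no — e is not related to itself.
Euclidean (axiom 5): no — a S d and a S b, but not d S b.
So F validates K, K4; S4 would additionally require S to be reflexive. The strongest is K4.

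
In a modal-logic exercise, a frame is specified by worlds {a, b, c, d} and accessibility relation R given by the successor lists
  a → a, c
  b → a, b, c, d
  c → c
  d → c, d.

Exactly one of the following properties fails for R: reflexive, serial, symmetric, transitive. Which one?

symmetric

Reflexive: yes — every world is R-related to itself.
Serial: yes — every world has a successor (e.g. a R a).
Symmetric: no — a R c but not c R a.
Transitive: yes — every two-step R-path is closed by a direct edge.
Only symmetric fails.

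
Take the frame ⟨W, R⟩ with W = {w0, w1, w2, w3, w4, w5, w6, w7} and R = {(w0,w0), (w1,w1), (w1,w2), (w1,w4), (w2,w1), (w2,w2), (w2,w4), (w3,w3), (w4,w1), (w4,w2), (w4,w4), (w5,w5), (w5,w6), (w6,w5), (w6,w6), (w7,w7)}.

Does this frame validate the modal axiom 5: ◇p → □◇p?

Yes

Axiom 5 corresponds to the accessibility relation being Euclidean.
Euclidean: yes — any two successors of a common world are R-related.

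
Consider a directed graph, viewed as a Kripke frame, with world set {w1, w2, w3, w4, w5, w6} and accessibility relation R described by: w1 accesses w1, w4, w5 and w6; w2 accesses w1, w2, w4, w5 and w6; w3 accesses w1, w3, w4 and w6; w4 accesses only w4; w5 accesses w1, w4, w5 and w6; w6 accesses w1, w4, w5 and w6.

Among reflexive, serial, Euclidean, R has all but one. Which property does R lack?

Reflexive: yes — every world is R-related to itself.
Serial: yes — every world has a successor (e.g. w1 R w1).
Euclidean: no — w1 R w4 and w1 R w5, but not w4 R w5.
Only Euclidean fails.

Euclidean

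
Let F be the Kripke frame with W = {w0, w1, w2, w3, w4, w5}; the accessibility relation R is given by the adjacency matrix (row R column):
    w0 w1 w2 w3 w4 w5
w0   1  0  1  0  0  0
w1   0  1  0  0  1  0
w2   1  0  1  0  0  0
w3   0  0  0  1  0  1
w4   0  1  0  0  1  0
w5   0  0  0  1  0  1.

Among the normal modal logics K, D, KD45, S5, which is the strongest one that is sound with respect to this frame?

Serial (axiom D): yes — every world has a successor (e.g. w0 R w0).
Euclidean (axiom 5): yes — any two successors of a common world are R-related.
Transitive (axiom 4): yes — every two-step R-path is closed by a direct edge.
Reflexive (axiom T): yes — every world is R-related to itself.
So F validates K, D, KD45, S5. The strongest is S5.

S5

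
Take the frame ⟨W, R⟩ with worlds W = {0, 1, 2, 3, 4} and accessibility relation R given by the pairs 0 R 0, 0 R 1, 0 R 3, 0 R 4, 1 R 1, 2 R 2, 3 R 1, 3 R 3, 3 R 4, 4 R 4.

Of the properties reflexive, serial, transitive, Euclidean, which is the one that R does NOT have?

Reflexive: yes — every world is R-related to itself.
Serial: yes — every world has a successor (e.g. 0 R 0).
Transitive: yes — every two-step R-path is closed by a direct edge.
Euclidean: no — 0 R 1 and 0 R 3, but not 1 R 3.
Only Euclidean fails.

Euclidean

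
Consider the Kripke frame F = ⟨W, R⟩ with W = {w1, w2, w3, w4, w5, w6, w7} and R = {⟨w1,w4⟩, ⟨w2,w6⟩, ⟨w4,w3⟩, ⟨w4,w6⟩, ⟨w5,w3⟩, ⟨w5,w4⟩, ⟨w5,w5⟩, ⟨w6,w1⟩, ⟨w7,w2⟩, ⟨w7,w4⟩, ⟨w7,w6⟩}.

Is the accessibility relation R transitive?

No

Transitive: no — w1 R w4 and w4 R w3, but not w1 R w3.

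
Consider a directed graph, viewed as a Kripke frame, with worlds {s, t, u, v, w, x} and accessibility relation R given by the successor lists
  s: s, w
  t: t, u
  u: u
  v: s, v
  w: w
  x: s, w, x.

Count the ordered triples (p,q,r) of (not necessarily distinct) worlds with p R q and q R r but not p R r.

1

Enumerating: (v,s,w).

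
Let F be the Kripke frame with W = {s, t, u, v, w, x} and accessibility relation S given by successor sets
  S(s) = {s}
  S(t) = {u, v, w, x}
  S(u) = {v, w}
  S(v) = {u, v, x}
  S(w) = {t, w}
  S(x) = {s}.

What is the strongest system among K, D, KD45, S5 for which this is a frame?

D

Serial (axiom D): yes — every world has a successor (e.g. s S s).
Euclidean (axiom 5): no — t S u and t S x, but not u S x.
Transitive (axiom 4): no — t S x and x S s, but not t S s.
Reflexive (axiom T): no — t is not related to itself.
So F validates K, D; KD45 would additionally require S to be Euclidean and transitive. The strongest is D.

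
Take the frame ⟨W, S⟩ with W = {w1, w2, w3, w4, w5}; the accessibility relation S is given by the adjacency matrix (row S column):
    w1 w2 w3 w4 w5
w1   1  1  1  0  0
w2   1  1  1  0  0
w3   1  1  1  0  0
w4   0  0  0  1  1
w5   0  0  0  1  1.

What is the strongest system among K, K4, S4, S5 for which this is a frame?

S5

Transitive (axiom 4): yes — every two-step S-path is closed by a direct edge.
Reflexive (axiom T): yes — every world is S-related to itself.
Euclidean (axiom 5): yes — any two successors of a common world are S-related.
So F validates K, K4, S4, S5. The strongest is S5.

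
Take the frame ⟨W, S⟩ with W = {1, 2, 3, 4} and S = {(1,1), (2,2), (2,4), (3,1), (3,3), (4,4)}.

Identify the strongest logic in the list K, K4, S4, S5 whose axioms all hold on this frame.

S4

Transitive (axiom 4): yes — every two-step S-path is closed by a direct edge.
Reflexive (axiom T): yes — every world is S-related to itself.
Euclidean (axiom 5): no — 2 S 4 and 2 S 2, but not 4 S 2.
So F validates K, K4, S4; S5 would additionally require S to be Euclidean. The strongest is S4.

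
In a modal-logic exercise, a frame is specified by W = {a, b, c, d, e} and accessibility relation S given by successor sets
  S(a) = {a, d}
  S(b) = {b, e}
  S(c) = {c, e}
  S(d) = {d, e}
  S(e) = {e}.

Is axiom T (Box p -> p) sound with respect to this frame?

Axiom T corresponds to the accessibility relation being reflexive.
Reflexive: yes — every world is S-related to itself.

Yes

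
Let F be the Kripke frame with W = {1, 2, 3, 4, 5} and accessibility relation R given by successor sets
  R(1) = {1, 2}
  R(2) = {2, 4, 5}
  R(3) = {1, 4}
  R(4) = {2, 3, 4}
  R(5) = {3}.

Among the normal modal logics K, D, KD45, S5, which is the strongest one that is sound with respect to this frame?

D

Serial (axiom D): yes — every world has a successor (e.g. 1 R 1).
Euclidean (axiom 5): no — 2 R 4 and 2 R 5, but not 4 R 5.
Transitive (axiom 4): no — 1 R 2 and 2 R 4, but not 1 R 4.
Reflexive (axiom T): no — 3 is not related to itself.
So F validates K, D; KD45 would additionally require R to be Euclidean and transitive. The strongest is D.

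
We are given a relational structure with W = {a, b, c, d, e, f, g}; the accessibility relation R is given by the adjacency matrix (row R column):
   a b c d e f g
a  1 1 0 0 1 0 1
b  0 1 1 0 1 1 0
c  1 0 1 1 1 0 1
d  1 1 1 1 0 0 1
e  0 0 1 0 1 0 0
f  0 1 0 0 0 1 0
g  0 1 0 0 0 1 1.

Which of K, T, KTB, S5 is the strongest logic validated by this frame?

T

Reflexive (axiom T): yes — every world is R-related to itself.
Symmetric (axiom B): no — a R b but not b R a.
Euclidean (axiom 5): no — a R b and a R g, but not b R g.
So F validates K, T; KTB would additionally require R to be symmetric. The strongest is T.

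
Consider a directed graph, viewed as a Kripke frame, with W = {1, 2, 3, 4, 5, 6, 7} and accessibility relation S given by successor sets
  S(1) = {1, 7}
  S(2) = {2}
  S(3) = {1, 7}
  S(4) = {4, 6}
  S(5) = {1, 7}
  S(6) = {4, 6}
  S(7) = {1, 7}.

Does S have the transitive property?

Yes

Transitive: yes — every two-step S-path is closed by a direct edge.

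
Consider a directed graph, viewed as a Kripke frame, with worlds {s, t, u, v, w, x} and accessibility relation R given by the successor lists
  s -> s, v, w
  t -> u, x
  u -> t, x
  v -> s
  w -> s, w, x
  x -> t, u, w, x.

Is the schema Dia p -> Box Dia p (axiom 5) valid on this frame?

Axiom 5 corresponds to the accessibility relation being Euclidean.
Euclidean: no — s R v and s R w, but not v R w.

No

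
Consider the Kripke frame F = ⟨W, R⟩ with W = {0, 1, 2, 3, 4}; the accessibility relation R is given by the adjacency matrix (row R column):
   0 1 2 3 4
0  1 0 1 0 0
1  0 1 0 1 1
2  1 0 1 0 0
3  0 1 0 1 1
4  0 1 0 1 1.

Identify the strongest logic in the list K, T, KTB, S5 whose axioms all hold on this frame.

S5

Reflexive (axiom T): yes — every world is R-related to itself.
Symmetric (axiom B): yes — every pair in R has its reverse in R.
Euclidean (axiom 5): yes — any two successors of a common world are R-related.
So F validates K, T, KTB, S5. The strongest is S5.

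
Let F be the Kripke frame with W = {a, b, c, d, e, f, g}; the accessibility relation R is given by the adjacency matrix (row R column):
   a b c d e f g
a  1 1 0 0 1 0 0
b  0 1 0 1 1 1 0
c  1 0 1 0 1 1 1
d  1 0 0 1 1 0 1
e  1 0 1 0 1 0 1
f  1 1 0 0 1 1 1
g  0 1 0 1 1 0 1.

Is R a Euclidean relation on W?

No

Euclidean: no — a R e and a R b, but not e R b.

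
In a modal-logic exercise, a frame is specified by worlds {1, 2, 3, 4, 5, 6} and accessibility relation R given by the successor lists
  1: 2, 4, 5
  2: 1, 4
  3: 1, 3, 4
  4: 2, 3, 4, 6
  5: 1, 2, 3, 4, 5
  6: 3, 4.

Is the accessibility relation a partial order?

No

Reflexive: no — 1 is not related to itself.
Transitive: no — 1 R 4 and 4 R 3, but not 1 R 3.
Antisymmetric: no — 1 R 2 and 2 R 1 with 1 ≠ 2.
So R is not a partial order.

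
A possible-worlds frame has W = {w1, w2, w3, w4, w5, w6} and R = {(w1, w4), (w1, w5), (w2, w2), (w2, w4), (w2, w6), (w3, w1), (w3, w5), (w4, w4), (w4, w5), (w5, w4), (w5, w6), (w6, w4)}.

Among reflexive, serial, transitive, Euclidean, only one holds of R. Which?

serial

Reflexive: no — w1 is not related to itself.
Serial: yes — every world has a successor (e.g. w1 R w4).
Transitive: no — w1 R w5 and w5 R w6, but not w1 R w6.
Euclidean: no — w2 R w4 and w2 R w6, but not w4 R w6.
Only serial holds.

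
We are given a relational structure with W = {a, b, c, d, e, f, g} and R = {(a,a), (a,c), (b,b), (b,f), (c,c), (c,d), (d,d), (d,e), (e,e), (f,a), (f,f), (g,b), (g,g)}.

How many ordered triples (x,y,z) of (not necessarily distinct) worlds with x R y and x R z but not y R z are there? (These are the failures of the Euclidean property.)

6

Enumerating: (a,c,a), (b,f,b), (c,d,c), (d,e,d), (f,a,f), (g,b,g).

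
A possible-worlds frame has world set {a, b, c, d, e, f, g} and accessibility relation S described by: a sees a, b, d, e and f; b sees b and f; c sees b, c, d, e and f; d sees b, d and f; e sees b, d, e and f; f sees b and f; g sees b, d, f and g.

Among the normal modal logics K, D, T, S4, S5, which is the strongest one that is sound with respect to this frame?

S4

Serial (axiom D): yes — every world has a successor (e.g. a S a).
Reflexive (axiom T): yes — every world is S-related to itself.
Transitive (axiom 4): yes — every two-step S-path is closed by a direct edge.
Euclidean (axiom 5): no — a S b and a S d, but not b S d.
So F validates K, D, T, S4; S5 would additionally require S to be Euclidean. The strongest is S4.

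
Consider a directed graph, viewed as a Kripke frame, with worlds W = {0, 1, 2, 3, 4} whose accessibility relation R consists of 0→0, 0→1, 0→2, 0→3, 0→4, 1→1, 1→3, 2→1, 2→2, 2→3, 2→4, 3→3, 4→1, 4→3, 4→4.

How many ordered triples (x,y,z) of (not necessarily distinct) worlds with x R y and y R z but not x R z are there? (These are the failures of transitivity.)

0

R is transitive; there are no such tuples.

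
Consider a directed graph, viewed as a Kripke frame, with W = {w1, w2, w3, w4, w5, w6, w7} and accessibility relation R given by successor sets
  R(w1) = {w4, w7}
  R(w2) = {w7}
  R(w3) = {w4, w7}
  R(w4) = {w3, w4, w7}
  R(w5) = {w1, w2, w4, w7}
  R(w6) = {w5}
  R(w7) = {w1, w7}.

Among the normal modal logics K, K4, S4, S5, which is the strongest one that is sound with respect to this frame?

Transitive (axiom 4): no — w1 R w4 and w4 R w3, but not w1 R w3.
Reflexive (axiom T): no — w1 is not related to itself.
Euclidean (axiom 5): no — w1 R w7 and w1 R w4, but not w7 R w4.
So F validates K; K4 would additionally require R to be transitive. The strongest is K.

K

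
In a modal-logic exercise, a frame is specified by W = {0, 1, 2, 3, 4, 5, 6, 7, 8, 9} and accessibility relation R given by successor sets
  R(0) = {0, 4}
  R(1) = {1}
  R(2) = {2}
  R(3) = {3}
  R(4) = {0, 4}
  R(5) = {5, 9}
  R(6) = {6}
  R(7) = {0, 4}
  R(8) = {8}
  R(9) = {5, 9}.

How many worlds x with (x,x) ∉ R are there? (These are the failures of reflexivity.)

1

Enumerating: 7.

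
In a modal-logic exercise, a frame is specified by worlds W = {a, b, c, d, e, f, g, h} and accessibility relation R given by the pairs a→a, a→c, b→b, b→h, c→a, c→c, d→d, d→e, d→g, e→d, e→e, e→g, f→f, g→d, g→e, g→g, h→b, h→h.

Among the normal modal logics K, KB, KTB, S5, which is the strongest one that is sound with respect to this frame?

S5

Symmetric (axiom B): yes — every pair in R has its reverse in R.
Reflexive (axiom T): yes — every world is R-related to itself.
Euclidean (axiom 5): yes — any two successors of a common world are R-related.
So F validates K, KB, KTB, S5. The strongest is S5.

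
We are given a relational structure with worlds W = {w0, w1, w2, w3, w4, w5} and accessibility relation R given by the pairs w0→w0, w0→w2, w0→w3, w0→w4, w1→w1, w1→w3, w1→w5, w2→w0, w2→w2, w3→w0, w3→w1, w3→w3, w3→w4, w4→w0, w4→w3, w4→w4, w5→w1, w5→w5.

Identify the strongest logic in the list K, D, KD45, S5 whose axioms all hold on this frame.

Serial (axiom D): yes — every world has a successor (e.g. w0 R w0).
Euclidean (axiom 5): no — w0 R w2 and w0 R w3, but not w2 R w3.
Transitive (axiom 4): no — w0 R w3 and w3 R w1, but not w0 R w1.
Reflexive (axiom T): yes — every world is R-related to itself.
So F validates K, D; KD45 would additionally require R to be Euclidean and transitive. The strongest is D.

D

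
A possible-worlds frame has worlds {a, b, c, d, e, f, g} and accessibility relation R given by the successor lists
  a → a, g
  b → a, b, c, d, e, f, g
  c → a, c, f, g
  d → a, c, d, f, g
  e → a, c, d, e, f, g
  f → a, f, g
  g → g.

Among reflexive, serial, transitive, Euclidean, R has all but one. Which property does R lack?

Reflexive: yes — every world is R-related to itself.
Serial: yes — every world has a successor (e.g. a R a).
Transitive: yes — every two-step R-path is closed by a direct edge.
Euclidean: no — b R a and b R c, but not a R c.
Only Euclidean fails.

Euclidean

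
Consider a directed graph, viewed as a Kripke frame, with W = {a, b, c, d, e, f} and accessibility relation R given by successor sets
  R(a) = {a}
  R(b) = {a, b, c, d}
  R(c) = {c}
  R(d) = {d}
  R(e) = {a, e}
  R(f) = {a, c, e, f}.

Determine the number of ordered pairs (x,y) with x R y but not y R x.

7

Enumerating: (b,a), (b,c), (b,d), (e,a), (f,a), (f,c), (f,e).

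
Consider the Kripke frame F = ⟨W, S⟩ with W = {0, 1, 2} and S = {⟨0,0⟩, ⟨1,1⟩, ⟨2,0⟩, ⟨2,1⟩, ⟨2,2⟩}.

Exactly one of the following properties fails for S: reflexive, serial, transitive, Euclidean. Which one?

Reflexive: yes — every world is S-related to itself.
Serial: yes — every world has a successor (e.g. 0 S 0).
Transitive: yes — every two-step S-path is closed by a direct edge.
Euclidean: no — 2 S 0 and 2 S 1, but not 0 S 1.
Only Euclidean fails.

Euclidean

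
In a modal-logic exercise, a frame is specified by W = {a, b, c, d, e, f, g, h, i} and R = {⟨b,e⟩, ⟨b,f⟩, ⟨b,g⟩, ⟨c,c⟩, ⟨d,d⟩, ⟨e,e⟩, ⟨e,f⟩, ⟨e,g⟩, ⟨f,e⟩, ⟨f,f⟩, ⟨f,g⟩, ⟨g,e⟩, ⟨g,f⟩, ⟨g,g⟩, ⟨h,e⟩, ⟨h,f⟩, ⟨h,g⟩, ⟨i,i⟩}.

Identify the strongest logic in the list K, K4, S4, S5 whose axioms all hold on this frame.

Transitive (axiom 4): yes — every two-step R-path is closed by a direct edge.
Reflexive (axiom T): no — a is not related to itself.
Euclidean (axiom 5): yes — any two successors of a common world are R-related.
So F validates K, K4; S4 would additionally require R to be reflexive. The strongest is K4.

K4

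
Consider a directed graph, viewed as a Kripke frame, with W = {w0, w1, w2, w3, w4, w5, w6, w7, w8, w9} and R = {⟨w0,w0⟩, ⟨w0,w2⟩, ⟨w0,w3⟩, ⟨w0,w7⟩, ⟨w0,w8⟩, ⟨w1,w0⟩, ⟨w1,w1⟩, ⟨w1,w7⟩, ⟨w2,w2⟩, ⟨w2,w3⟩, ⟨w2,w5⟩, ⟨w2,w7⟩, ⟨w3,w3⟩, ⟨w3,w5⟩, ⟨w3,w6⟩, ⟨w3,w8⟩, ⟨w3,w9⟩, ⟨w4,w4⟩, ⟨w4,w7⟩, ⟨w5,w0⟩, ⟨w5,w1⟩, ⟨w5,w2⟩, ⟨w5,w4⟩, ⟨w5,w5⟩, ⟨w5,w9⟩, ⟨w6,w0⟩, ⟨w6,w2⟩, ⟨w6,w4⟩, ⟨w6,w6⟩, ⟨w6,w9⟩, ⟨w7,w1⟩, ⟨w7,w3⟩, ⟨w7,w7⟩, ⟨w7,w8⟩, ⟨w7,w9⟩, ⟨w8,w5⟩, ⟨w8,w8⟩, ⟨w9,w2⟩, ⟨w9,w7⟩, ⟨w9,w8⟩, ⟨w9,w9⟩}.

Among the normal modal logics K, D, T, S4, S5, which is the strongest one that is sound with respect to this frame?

T

Serial (axiom D): yes — every world has a successor (e.g. w0 R w0).
Reflexive (axiom T): yes — every world is R-related to itself.
Transitive (axiom 4): no — w0 R w2 and w2 R w5, but not w0 R w5.
Euclidean (axiom 5): no — w0 R w2 and w0 R w8, but not w2 R w8.
So F validates K, D, T; S4 would additionally require R to be transitive. The strongest is T.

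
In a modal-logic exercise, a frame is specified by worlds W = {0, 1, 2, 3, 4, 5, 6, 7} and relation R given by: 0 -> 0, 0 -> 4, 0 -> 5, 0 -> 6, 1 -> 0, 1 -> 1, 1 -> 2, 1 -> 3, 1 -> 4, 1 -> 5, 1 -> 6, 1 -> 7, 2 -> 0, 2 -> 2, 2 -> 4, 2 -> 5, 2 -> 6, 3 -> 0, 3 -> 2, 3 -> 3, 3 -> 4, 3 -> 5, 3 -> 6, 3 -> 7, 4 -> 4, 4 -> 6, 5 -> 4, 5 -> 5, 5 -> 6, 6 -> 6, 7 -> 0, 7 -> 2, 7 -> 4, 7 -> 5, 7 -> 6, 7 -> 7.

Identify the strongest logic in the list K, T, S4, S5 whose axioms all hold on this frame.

Reflexive (axiom T): yes — every world is R-related to itself.
Transitive (axiom 4): yes — every two-step R-path is closed by a direct edge.
Euclidean (axiom 5): no — 0 R 4 and 0 R 5, but not 4 R 5.
So F validates K, T, S4; S5 would additionally require R to be Euclidean. The strongest is S4.

S4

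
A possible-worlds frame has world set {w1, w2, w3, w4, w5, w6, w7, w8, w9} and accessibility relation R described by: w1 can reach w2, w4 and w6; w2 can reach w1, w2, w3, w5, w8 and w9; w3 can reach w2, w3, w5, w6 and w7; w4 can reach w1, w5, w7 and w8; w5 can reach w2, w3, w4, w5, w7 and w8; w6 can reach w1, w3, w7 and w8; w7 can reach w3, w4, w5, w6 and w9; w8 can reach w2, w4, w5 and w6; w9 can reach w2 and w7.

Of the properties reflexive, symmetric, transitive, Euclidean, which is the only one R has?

Reflexive: no — w1 is not related to itself.
Symmetric: yes — every pair in R has its reverse in R.
Transitive: no — w1 R w2 and w2 R w3, but not w1 R w3.
Euclidean: no — w1 R w2 and w1 R w4, but not w2 R w4.
Only symmetric holds.

symmetric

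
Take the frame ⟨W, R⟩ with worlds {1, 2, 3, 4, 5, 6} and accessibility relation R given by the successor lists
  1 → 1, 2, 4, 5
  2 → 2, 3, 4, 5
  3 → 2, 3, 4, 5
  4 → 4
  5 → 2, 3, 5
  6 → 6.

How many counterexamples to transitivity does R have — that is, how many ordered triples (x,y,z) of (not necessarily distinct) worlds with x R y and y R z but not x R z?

Enumerating: (1,2,3), (1,5,3), (5,2,4), (5,3,4).

4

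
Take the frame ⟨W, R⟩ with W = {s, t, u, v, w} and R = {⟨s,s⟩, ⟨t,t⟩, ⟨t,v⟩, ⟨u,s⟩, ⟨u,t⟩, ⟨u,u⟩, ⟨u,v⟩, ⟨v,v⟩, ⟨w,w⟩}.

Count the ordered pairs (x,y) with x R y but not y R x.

4

Enumerating: (t,v), (u,s), (u,t), (u,v).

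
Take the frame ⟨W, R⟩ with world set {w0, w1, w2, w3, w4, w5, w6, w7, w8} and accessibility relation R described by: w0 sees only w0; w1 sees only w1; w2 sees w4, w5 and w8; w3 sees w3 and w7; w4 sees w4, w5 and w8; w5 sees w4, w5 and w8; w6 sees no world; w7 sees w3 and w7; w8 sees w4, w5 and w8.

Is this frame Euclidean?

Yes

Euclidean: yes — any two successors of a common world are R-related.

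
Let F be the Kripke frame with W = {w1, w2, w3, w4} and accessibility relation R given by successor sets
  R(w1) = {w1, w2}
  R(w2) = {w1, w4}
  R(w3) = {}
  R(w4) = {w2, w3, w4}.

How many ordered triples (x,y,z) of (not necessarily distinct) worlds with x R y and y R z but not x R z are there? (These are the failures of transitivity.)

Enumerating: (w1,w2,w4), (w2,w1,w2), (w2,w4,w2), (w2,w4,w3), (w4,w2,w1).

5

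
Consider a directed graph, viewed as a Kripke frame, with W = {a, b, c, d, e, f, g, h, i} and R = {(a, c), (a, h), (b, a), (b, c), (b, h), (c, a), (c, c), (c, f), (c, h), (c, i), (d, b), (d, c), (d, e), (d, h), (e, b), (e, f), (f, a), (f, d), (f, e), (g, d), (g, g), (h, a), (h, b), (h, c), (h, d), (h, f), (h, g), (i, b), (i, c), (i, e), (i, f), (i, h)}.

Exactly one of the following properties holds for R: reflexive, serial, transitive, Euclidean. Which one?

serial

Reflexive: no — a is not related to itself.
Serial: yes — every world has a successor (e.g. a R c).
Transitive: no — a R c and c R f, but not a R f.
Euclidean: no — c R a and c R f, but not a R f.
Only serial holds.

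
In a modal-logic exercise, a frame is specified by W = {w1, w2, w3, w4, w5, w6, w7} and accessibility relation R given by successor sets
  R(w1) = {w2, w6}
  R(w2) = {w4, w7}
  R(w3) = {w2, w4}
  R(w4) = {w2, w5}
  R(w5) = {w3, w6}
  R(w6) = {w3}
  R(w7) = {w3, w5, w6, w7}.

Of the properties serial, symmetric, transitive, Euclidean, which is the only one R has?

serial

Serial: yes — every world has a successor (e.g. w1 R w2).
Symmetric: no — w1 R w2 but not w2 R w1.
Transitive: no — w1 R w2 and w2 R w4, but not w1 R w4.
Euclidean: no — w1 R w2 and w1 R w6, but not w2 R w6.
Only serial holds.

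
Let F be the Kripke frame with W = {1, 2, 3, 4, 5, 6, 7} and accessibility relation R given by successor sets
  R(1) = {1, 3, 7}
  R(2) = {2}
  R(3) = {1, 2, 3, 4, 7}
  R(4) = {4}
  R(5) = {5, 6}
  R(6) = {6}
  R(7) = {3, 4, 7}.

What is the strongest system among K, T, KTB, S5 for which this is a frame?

Reflexive (axiom T): yes — every world is R-related to itself.
Symmetric (axiom B): no — 1 R 7 but not 7 R 1.
Euclidean (axiom 5): no — 3 R 1 and 3 R 2, but not 1 R 2.
So F validates K, T; KTB would additionally require R to be symmetric. The strongest is T.

T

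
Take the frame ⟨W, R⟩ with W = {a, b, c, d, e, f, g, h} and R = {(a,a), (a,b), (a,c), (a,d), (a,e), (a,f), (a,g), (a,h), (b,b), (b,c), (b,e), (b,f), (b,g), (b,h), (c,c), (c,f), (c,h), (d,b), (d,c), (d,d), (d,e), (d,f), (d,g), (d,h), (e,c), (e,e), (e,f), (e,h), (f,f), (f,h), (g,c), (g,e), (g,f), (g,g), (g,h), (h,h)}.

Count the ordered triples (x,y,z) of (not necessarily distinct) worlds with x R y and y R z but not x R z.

R is transitive; there are no such tuples.

0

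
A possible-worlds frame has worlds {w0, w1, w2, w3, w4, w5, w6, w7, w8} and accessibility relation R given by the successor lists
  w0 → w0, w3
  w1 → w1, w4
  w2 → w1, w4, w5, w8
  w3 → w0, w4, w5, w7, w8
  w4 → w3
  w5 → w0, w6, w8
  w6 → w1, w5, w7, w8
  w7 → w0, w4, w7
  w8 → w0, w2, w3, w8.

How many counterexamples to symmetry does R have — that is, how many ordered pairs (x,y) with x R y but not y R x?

Enumerating: (w1,w4), (w2,w1), (w2,w4), (w2,w5), (w3,w5), (w3,w7), (w5,w0), (w5,w8), (w6,w1), (w6,w7), (w6,w8), (w7,w0), (w7,w4), (w8,w0).

14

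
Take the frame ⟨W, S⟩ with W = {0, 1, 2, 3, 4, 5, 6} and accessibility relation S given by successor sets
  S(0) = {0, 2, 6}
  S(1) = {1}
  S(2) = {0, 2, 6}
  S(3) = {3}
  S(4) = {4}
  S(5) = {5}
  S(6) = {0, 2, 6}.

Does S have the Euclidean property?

Euclidean: yes — any two successors of a common world are S-related.

Yes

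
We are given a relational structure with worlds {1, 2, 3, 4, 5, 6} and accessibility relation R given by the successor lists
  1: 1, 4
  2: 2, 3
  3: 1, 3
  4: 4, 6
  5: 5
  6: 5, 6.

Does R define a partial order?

Reflexive: yes — every world is R-related to itself.
Transitive: no — 1 R 4 and 4 R 6, but not 1 R 6.
Antisymmetric: yes — no distinct pair is related both ways.
So R is not a partial order.

No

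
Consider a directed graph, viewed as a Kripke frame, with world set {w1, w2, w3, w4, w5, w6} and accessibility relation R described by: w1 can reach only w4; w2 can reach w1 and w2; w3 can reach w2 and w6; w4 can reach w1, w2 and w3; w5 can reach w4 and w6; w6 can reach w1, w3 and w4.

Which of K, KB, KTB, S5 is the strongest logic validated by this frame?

Symmetric (axiom B): no — w2 R w1 but not w1 R w2.
Reflexive (axiom T): no — w1 is not related to itself.
Euclidean (axiom 5): no — w3 R w2 and w3 R w6, but not w2 R w6.
So F validates K; KB would additionally require R to be symmetric. The strongest is K.

K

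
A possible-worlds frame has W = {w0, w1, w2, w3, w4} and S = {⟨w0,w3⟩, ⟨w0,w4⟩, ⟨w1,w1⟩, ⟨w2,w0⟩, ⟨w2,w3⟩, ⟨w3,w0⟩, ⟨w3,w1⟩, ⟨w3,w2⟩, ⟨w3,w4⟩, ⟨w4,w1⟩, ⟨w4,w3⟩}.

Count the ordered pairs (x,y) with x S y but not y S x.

Enumerating: (w0,w4), (w2,w0), (w3,w1), (w4,w1).

4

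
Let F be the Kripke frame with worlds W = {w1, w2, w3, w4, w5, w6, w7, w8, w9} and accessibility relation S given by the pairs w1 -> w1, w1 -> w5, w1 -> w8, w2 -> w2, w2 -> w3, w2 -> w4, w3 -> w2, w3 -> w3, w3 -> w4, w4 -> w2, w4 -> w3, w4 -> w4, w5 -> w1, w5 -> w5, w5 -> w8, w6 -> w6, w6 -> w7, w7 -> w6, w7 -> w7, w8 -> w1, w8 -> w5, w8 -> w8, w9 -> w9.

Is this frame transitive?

Transitive: yes — every two-step S-path is closed by a direct edge.

Yes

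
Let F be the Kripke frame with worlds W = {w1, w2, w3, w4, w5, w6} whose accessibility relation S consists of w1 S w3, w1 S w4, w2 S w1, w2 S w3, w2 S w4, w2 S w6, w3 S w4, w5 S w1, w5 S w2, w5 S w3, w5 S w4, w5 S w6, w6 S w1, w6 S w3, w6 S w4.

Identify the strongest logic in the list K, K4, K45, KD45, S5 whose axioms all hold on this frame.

Transitive (axiom 4): yes — every two-step S-path is closed by a direct edge.
Euclidean (axiom 5): no — w1 S w4 and w1 S w3, but not w4 S w3.
Serial (axiom D): no — w4 has no S-successor.
Reflexive (axiom T): no — w1 is not related to itself.
So F validates K, K4; K45 would additionally require S to be Euclidean. The strongest is K4.

K4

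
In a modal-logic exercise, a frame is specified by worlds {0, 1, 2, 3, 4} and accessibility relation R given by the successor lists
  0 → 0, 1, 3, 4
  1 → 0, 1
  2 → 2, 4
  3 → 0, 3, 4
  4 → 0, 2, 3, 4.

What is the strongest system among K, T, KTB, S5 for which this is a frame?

KTB

Reflexive (axiom T): yes — every world is R-related to itself.
Symmetric (axiom B): yes — every pair in R has its reverse in R.
Euclidean (axiom 5): no — 0 R 1 and 0 R 3, but not 1 R 3.
So F validates K, T, KTB; S5 would additionally require R to be Euclidean. The strongest is KTB.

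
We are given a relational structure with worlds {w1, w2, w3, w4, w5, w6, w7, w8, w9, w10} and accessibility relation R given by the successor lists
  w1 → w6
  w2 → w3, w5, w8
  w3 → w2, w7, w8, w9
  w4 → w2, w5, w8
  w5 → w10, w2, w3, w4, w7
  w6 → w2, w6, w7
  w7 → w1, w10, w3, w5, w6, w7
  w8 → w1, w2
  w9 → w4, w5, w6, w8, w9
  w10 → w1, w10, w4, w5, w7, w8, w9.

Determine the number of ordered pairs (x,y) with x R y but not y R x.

17

Enumerating: (w1,w6), (w10,w1), (w10,w4), (w10,w8), (w10,w9), (w3,w8), (w3,w9), (w4,w2), (w4,w8), (w5,w3), (w6,w2), (w7,w1), (w8,w1), (w9,w4), (w9,w5), (w9,w6), (w9,w8).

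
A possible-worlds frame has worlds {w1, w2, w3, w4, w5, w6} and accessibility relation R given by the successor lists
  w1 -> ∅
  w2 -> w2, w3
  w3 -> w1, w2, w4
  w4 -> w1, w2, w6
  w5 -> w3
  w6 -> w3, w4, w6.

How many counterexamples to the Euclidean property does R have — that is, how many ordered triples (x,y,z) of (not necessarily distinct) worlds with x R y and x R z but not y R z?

19

Enumerating: (w2,w3,w3), (w3,w1,w1), (w3,w1,w2), (w3,w1,w4), (w3,w2,w1), (w3,w2,w4), (w3,w4,w4), (w4,w1,w1), (w4,w1,w2), (w4,w1,w6), (w4,w2,w1), (w4,w2,w6), … and 7 more.
Total: 19.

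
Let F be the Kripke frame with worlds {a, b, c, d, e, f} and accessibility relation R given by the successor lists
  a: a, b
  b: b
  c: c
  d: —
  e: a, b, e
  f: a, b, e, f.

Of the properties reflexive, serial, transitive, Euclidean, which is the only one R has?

Reflexive: no — d is not related to itself.
Serial: no — d has no R-successor.
Transitive: yes — every two-step R-path is closed by a direct edge.
Euclidean: no — e R b and e R a, but not b R a.
Only transitive holds.

transitive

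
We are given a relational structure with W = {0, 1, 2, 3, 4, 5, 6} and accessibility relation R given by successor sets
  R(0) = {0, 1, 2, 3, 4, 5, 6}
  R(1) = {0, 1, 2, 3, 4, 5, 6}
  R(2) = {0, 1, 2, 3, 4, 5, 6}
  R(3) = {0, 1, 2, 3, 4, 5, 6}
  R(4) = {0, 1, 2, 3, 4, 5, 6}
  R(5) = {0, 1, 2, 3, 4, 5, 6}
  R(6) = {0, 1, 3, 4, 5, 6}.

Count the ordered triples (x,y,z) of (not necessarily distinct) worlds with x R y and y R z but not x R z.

Enumerating: (6,0,2), (6,1,2), (6,3,2), (6,4,2), (6,5,2).

5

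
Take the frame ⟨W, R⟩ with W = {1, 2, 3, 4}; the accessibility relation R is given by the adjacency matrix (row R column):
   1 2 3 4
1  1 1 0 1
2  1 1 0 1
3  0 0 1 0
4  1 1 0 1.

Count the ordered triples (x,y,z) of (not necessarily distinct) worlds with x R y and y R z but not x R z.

R is transitive; there are no such tuples.

0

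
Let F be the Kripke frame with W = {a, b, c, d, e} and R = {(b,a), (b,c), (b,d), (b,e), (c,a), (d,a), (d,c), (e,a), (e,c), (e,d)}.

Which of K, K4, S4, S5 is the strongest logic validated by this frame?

Transitive (axiom 4): yes — every two-step R-path is closed by a direct edge.
Reflexive (axiom T): no — a is not related to itself.
Euclidean (axiom 5): no — b R a and b R c, but not a R c.
So F validates K, K4; S4 would additionally require R to be reflexive. The strongest is K4.

K4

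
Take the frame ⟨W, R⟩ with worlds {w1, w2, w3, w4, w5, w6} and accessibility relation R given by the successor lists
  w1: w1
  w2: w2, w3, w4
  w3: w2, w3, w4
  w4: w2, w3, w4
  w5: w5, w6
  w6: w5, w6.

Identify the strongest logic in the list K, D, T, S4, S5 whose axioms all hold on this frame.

Serial (axiom D): yes — every world has a successor (e.g. w1 R w1).
Reflexive (axiom T): yes — every world is R-related to itself.
Transitive (axiom 4): yes — every two-step R-path is closed by a direct edge.
Euclidean (axiom 5): yes — any two successors of a common world are R-related.
So F validates K, D, T, S4, S5. The strongest is S5.

S5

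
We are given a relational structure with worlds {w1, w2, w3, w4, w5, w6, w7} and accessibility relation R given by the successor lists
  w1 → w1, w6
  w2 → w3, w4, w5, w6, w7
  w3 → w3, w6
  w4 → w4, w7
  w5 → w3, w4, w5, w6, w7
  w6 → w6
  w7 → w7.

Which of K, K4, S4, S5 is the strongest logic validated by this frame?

K4

Transitive (axiom 4): yes — every two-step R-path is closed by a direct edge.
Reflexive (axiom T): no — w2 is not related to itself.
Euclidean (axiom 5): no — w2 R w3 and w2 R w4, but not w3 R w4.
So F validates K, K4; S4 would additionally require R to be reflexive. The strongest is K4.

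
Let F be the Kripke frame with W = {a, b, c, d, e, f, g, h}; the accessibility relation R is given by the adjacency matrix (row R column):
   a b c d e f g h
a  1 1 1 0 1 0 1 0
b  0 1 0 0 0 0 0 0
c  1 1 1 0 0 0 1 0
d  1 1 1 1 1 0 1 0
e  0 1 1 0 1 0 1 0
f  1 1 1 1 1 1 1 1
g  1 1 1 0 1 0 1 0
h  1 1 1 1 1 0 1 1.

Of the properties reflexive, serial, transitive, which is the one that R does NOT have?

Reflexive: yes — every world is R-related to itself.
Serial: yes — every world has a successor (e.g. a R a).
Transitive: no — c R a and a R e, but not c R e.
Only transitive fails.

transitive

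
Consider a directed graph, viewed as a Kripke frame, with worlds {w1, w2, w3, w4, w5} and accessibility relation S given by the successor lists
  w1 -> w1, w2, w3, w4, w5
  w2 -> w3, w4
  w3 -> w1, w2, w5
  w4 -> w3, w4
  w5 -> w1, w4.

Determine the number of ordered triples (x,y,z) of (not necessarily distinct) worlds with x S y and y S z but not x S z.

15

Enumerating: (w2,w3,w1), (w2,w3,w2), (w2,w3,w5), (w3,w1,w3), (w3,w1,w4), (w3,w2,w3), (w3,w2,w4), (w3,w5,w4), (w4,w3,w1), (w4,w3,w2), (w4,w3,w5), (w5,w1,w2), (w5,w1,w3), (w5,w1,w5), (w5,w4,w3).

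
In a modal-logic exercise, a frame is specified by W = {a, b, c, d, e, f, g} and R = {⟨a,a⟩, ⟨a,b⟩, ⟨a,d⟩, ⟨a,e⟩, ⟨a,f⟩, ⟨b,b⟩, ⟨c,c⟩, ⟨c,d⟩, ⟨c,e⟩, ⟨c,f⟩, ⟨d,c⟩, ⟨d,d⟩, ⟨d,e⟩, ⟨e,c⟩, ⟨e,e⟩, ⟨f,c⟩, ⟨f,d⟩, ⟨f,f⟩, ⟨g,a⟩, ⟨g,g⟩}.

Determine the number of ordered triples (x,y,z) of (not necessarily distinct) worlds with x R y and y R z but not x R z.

Enumerating: (a,d,c), (a,e,c), (a,f,c), (d,c,f), (e,c,d), (e,c,f), (f,c,e), (f,d,e), (g,a,b), (g,a,d), (g,a,e), (g,a,f).

12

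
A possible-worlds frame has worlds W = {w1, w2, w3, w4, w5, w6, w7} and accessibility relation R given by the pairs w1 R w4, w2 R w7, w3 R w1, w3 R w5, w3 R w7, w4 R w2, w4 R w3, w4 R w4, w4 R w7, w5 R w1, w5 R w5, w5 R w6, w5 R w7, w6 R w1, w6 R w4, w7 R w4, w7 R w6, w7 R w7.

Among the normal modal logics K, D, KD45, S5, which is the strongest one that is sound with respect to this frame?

Serial (axiom D): yes — every world has a successor (e.g. w1 R w4).
Euclidean (axiom 5): no — w3 R w1 and w3 R w5, but not w1 R w5.
Transitive (axiom 4): no — w1 R w4 and w4 R w2, but not w1 R w2.
Reflexive (axiom T): no — w1 is not related to itself.
So F validates K, D; KD45 would additionally require R to be Euclidean and transitive. The strongest is D.

D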